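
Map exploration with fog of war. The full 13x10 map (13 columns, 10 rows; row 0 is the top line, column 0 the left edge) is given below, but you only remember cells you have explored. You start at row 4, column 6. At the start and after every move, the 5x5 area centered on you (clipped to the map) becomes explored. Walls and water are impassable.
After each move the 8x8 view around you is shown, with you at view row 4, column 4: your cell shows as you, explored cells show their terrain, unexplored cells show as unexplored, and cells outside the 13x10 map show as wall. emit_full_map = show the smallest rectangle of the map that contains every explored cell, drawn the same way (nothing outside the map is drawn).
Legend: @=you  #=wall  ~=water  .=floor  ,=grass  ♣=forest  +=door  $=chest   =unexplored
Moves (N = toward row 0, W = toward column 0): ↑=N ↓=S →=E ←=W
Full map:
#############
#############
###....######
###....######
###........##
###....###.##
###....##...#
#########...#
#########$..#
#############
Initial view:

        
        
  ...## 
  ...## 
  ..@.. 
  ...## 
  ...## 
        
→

        
        
 ...### 
 ...### 
 ...@.. 
 ...### 
 ...##. 
        

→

        
        
...#### 
...#### 
....@.. 
...###. 
...##.. 
        

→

        
        
..##### 
..##### 
....@.# 
..###.# 
..##... 
        

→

       #
       #
.#######
.#######
....@###
.###.###
.##...##
       #

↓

       #
.#######
.#######
.....###
.###@###
.##...##
  #...##
       #

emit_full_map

...######
...######
.......##
...###@##
...##...#
    #...#

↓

.#######
.#######
.....###
.###.###
.##.@.##
  #...##
  #$..##
       #

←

..######
..######
......##
..###.##
..##@..#
  ##...#
  ##$..#
        

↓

..######
......##
..###.##
..##...#
  ##@..#
  ##$..#
  ##### 
########

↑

..######
..######
......##
..###.##
..##@..#
  ##...#
  ##$..#
  ##### 

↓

..######
......##
..###.##
..##...#
  ##@..#
  ##$..#
  ##### 
########

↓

......##
..###.##
..##...#
  ##...#
  ##@..#
  ##### 
########
########


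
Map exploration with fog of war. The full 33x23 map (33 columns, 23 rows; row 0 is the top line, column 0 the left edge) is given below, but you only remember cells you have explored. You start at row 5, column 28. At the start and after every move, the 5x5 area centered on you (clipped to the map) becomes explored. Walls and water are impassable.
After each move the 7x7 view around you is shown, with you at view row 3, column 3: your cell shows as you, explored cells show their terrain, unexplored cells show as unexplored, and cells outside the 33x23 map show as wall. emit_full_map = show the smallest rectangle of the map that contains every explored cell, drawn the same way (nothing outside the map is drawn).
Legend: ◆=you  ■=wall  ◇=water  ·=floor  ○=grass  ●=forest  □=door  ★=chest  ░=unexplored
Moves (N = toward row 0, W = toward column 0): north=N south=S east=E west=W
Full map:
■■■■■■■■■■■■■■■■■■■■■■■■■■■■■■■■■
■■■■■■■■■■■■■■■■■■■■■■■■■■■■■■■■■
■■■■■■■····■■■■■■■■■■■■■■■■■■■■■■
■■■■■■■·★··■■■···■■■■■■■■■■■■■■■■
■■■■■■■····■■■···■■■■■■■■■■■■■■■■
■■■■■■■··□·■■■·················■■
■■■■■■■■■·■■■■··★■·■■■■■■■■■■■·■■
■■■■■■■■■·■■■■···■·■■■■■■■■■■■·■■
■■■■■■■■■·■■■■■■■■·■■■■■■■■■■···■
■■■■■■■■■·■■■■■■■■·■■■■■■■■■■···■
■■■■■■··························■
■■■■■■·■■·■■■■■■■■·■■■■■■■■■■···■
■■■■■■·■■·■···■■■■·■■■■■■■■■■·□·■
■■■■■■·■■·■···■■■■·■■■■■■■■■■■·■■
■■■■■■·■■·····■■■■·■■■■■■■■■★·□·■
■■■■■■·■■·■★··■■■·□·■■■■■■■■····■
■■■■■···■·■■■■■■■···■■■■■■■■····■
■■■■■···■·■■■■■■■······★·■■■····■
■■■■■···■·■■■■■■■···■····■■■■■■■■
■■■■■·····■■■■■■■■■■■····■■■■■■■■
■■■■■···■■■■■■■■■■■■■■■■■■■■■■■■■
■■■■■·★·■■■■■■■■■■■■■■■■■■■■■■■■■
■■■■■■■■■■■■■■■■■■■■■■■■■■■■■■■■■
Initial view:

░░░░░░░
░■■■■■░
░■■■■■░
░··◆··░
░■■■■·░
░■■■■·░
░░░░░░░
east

░░░░░░░
■■■■■■░
■■■■■■░
···◆·■░
■■■■·■░
■■■■·■░
░░░░░░░

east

░░░░░░■
■■■■■■■
■■■■■■■
···◆■■■
■■■·■■■
■■■·■■■
░░░░░░■

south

■■■■■■■
■■■■■■■
····■■■
■■■◆■■■
■■■·■■■
░■···■■
░░░░░░■

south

■■■■■■■
····■■■
■■■·■■■
■■■◆■■■
░■···■■
░■···■■
░░░░░░■

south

····■■■
■■■·■■■
■■■·■■■
░■·◆·■■
░■···■■
░····■■
░░░░░░■

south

■■■·■■■
■■■·■■■
░■···■■
░■·◆·■■
░····■■
░■···■■
░░░░░░■

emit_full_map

■■■■■■■
■■■■■■■
·····■■
■■■■·■■
■■■■·■■
░░■···■
░░■·◆·■
░░····■
░░■···■

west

■■■■·■■
■■■■·■■
░■■···■
░■■◆··■
░·····■
░■■···■
░░░░░░░

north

·····■■
■■■■·■■
■■■■·■■
░■■◆··■
░■■···■
░·····■
░■■···■

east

····■■■
■■■·■■■
■■■·■■■
■■·◆·■■
■■···■■
·····■■
■■···■■

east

···■■■■
■■·■■■■
■■·■■■■
■··◆■■■
■···■■■
····■■■
■···■■■

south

■■·■■■■
■■·■■■■
■···■■■
■··◆■■■
····■■■
■···■■■
░░░░░■■

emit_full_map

■■■■■■■
■■■■■■■
·····■■
■■■■·■■
■■■■·■■
░■■···■
░■■··◆■
░·····■
░■■···■

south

■■·■■■■
■···■■■
■···■■■
···◆■■■
■···■■■
░·□·■■■
░░░░░■■

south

■···■■■
■···■■■
····■■■
■··◆■■■
░·□·■■■
░■·■■■■
░░░░░■■

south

■···■■■
····■■■
■···■■■
░·□◆■■■
░■·■■■■
░·□·■■■
░░░░░■■

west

■■···■■
·····■■
■■···■■
░■·◆·■■
░■■·■■■
░★·□·■■
░░░░░░■

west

░■■···■
░·····■
░■■···■
░■■◆□·■
░■■■·■■
░■★·□·■
░░░░░░░

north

░■■···■
░■■···■
░·····■
░■■◆··■
░■■·□·■
░■■■·■■
░■★·□·■

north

■■■■·■■
░■■···■
░■■···■
░··◆··■
░■■···■
░■■·□·■
░■■■·■■

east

■■■·■■■
■■···■■
■■···■■
···◆·■■
■■···■■
■■·□·■■
■■■·■■■

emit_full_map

■■■■■■■
■■■■■■■
·····■■
■■■■·■■
■■■■·■■
░■■···■
░■■···■
░···◆·■
░■■···■
░■■·□·■
░■■■·■■
░■★·□·■

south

■■···■■
■■···■■
·····■■
■■·◆·■■
■■·□·■■
■■■·■■■
■★·□·■■

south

■■···■■
·····■■
■■···■■
■■·◆·■■
■■■·■■■
■★·□·■■
░░░░░░■

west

░■■···■
░·····■
░■■···■
░■■◆□·■
░■■■·■■
░■★·□·■
░░░░░░░

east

■■···■■
·····■■
■■···■■
■■·◆·■■
■■■·■■■
■★·□·■■
░░░░░░■

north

■■···■■
■■···■■
·····■■
■■·◆·■■
■■·□·■■
■■■·■■■
■★·□·■■

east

■···■■■
■···■■■
····■■■
■··◆■■■
■·□·■■■
■■·■■■■
★·□·■■■

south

■···■■■
····■■■
■···■■■
■·□◆■■■
■■·■■■■
★·□·■■■
░░░░░■■

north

■···■■■
■···■■■
····■■■
■··◆■■■
■·□·■■■
■■·■■■■
★·□·■■■

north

■■·■■■■
■···■■■
■···■■■
···◆■■■
■···■■■
■·□·■■■
■■·■■■■

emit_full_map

■■■■■■■
■■■■■■■
·····■■
■■■■·■■
■■■■·■■
░■■···■
░■■···■
░····◆■
░■■···■
░■■·□·■
░■■■·■■
░■★·□·■


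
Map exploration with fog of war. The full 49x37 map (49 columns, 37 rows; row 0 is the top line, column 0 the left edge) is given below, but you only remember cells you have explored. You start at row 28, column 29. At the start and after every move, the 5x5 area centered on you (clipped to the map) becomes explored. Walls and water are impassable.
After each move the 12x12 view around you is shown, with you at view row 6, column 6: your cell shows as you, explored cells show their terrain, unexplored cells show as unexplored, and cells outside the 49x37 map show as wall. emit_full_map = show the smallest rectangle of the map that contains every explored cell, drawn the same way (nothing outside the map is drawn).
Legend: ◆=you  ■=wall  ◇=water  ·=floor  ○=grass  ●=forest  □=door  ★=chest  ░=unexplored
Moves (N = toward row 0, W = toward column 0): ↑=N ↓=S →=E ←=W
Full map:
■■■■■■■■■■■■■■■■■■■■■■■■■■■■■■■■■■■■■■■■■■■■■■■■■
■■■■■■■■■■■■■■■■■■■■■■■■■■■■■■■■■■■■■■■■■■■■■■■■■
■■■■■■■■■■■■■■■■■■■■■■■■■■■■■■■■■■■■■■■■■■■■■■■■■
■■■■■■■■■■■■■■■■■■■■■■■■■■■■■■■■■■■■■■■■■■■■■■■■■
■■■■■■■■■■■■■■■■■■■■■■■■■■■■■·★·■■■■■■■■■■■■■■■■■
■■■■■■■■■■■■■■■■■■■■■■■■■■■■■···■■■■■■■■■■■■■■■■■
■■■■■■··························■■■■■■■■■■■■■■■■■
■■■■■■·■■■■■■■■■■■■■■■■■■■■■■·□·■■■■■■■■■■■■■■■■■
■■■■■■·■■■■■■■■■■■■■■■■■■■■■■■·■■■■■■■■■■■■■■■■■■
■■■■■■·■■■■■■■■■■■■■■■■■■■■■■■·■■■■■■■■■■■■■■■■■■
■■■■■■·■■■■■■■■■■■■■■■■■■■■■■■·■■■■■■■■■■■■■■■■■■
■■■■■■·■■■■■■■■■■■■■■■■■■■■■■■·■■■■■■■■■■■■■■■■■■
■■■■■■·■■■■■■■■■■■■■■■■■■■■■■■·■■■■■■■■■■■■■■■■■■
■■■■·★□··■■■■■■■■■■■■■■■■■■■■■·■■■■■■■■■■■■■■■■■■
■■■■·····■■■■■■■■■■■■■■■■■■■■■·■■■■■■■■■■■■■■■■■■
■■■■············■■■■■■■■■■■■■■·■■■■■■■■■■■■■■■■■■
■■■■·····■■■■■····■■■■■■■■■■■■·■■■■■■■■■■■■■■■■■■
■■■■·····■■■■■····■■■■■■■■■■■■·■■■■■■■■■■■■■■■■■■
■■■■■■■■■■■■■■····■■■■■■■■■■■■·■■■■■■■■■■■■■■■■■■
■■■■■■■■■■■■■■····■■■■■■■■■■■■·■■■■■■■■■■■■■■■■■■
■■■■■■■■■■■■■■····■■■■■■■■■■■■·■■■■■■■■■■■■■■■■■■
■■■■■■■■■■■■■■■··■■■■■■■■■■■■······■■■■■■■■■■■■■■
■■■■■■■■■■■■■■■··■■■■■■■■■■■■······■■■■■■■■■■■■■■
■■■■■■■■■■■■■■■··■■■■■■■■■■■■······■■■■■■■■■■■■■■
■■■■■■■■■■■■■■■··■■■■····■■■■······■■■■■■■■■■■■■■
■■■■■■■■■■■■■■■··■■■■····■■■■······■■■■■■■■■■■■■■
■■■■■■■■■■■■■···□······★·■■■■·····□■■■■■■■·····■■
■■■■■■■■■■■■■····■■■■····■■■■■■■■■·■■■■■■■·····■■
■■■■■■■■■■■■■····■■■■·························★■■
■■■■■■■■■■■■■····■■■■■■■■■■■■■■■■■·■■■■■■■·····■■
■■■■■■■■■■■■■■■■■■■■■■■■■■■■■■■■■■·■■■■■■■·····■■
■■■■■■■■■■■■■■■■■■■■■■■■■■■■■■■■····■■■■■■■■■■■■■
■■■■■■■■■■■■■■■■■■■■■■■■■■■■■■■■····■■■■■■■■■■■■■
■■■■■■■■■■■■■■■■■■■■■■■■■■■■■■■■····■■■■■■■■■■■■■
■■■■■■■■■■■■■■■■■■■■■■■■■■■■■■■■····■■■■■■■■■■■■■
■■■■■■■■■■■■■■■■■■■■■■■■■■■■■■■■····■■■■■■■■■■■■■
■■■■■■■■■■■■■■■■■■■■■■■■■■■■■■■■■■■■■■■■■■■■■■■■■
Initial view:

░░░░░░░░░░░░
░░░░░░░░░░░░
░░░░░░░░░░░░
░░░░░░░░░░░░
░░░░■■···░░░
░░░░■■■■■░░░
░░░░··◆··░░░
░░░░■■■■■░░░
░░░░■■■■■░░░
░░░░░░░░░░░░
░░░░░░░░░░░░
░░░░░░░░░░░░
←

░░░░░░░░░░░░
░░░░░░░░░░░░
░░░░░░░░░░░░
░░░░░░░░░░░░
░░░░■■■···░░
░░░░■■■■■■░░
░░░░··◆···░░
░░░░■■■■■■░░
░░░░■■■■■■░░
░░░░░░░░░░░░
░░░░░░░░░░░░
░░░░░░░░░░░░

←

░░░░░░░░░░░░
░░░░░░░░░░░░
░░░░░░░░░░░░
░░░░░░░░░░░░
░░░░■■■■···░
░░░░■■■■■■■░
░░░░··◆····░
░░░░■■■■■■■░
░░░░■■■■■■■░
░░░░░░░░░░░░
░░░░░░░░░░░░
░░░░░░░░░░░░

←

░░░░░░░░░░░░
░░░░░░░░░░░░
░░░░░░░░░░░░
░░░░░░░░░░░░
░░░░·■■■■···
░░░░·■■■■■■■
░░░░··◆·····
░░░░■■■■■■■■
░░░░■■■■■■■■
░░░░░░░░░░░░
░░░░░░░░░░░░
░░░░░░░░░░░░

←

░░░░░░░░░░░░
░░░░░░░░░░░░
░░░░░░░░░░░░
░░░░░░░░░░░░
░░░░★·■■■■··
░░░░··■■■■■■
░░░░··◆·····
░░░░■■■■■■■■
░░░░■■■■■■■■
░░░░░░░░░░░░
░░░░░░░░░░░░
░░░░░░░░░░░░

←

░░░░░░░░░░░░
░░░░░░░░░░░░
░░░░░░░░░░░░
░░░░░░░░░░░░
░░░░·★·■■■■·
░░░░···■■■■■
░░░░··◆·····
░░░░■■■■■■■■
░░░░■■■■■■■■
░░░░░░░░░░░░
░░░░░░░░░░░░
░░░░░░░░░░░░

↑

░░░░░░░░░░░░
░░░░░░░░░░░░
░░░░░░░░░░░░
░░░░░░░░░░░░
░░░░···■■░░░
░░░░·★·■■■■·
░░░░··◆■■■■■
░░░░········
░░░░■■■■■■■■
░░░░■■■■■■■■
░░░░░░░░░░░░
░░░░░░░░░░░░

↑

░░░░░░░░░░░░
░░░░░░░░░░░░
░░░░░░░░░░░░
░░░░░░░░░░░░
░░░░···■■░░░
░░░░···■■░░░
░░░░·★◆■■■■·
░░░░···■■■■■
░░░░········
░░░░■■■■■■■■
░░░░■■■■■■■■
░░░░░░░░░░░░

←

░░░░░░░░░░░░
░░░░░░░░░░░░
░░░░░░░░░░░░
░░░░░░░░░░░░
░░░░····■■░░
░░░░····■■░░
░░░░··◆·■■■■
░░░░····■■■■
░░░░········
░░░░░■■■■■■■
░░░░░■■■■■■■
░░░░░░░░░░░░

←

░░░░░░░░░░░░
░░░░░░░░░░░░
░░░░░░░░░░░░
░░░░░░░░░░░░
░░░░■····■■░
░░░░■····■■░
░░░░··◆★·■■■
░░░░■····■■■
░░░░■·······
░░░░░░■■■■■■
░░░░░░■■■■■■
░░░░░░░░░░░░

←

░░░░░░░░░░░░
░░░░░░░░░░░░
░░░░░░░░░░░░
░░░░░░░░░░░░
░░░░■■····■■
░░░░■■····■■
░░░░··◆·★·■■
░░░░■■····■■
░░░░■■······
░░░░░░░■■■■■
░░░░░░░■■■■■
░░░░░░░░░░░░

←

░░░░░░░░░░░░
░░░░░░░░░░░░
░░░░░░░░░░░░
░░░░░░░░░░░░
░░░░■■■····■
░░░░■■■····■
░░░░··◆··★·■
░░░░■■■····■
░░░░■■■·····
░░░░░░░░■■■■
░░░░░░░░■■■■
░░░░░░░░░░░░

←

░░░░░░░░░░░░
░░░░░░░░░░░░
░░░░░░░░░░░░
░░░░░░░░░░░░
░░░░■■■■····
░░░░■■■■····
░░░░··◆···★·
░░░░■■■■····
░░░░■■■■····
░░░░░░░░░■■■
░░░░░░░░░■■■
░░░░░░░░░░░░

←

░░░░░░░░░░░░
░░░░░░░░░░░░
░░░░░░░░░░░░
░░░░░░░░░░░░
░░░░·■■■■···
░░░░·■■■■···
░░░░□·◆····★
░░░░·■■■■···
░░░░·■■■■···
░░░░░░░░░░■■
░░░░░░░░░░■■
░░░░░░░░░░░░

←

░░░░░░░░░░░░
░░░░░░░░░░░░
░░░░░░░░░░░░
░░░░░░░░░░░░
░░░░··■■■■··
░░░░··■■■■··
░░░░·□◆·····
░░░░··■■■■··
░░░░··■■■■··
░░░░░░░░░░░■
░░░░░░░░░░░■
░░░░░░░░░░░░

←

░░░░░░░░░░░░
░░░░░░░░░░░░
░░░░░░░░░░░░
░░░░░░░░░░░░
░░░░■··■■■■·
░░░░■··■■■■·
░░░░··◆·····
░░░░···■■■■·
░░░░···■■■■·
░░░░░░░░░░░░
░░░░░░░░░░░░
░░░░░░░░░░░░

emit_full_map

■··■■■■····■■░░░░░
■··■■■■····■■░░░░░
··◆······★·■■■■···
···■■■■····■■■■■■■
···■■■■···········
░░░░░░░░■■■■■■■■■■
░░░░░░░░■■■■■■■■■■

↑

░░░░░░░░░░░░
░░░░░░░░░░░░
░░░░░░░░░░░░
░░░░░░░░░░░░
░░░░■··■■░░░
░░░░■··■■■■·
░░░░■·◆■■■■·
░░░░··□·····
░░░░···■■■■·
░░░░···■■■■·
░░░░░░░░░░░░
░░░░░░░░░░░░

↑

░░░░░░░░░░░░
░░░░░░░░░░░░
░░░░░░░░░░░░
░░░░░░░░░░░░
░░░░■··■■░░░
░░░░■··■■░░░
░░░░■·◆■■■■·
░░░░■··■■■■·
░░░░··□·····
░░░░···■■■■·
░░░░···■■■■·
░░░░░░░░░░░░

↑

░░░░░░░░░░░░
░░░░░░░░░░░░
░░░░░░░░░░░░
░░░░░░░░░░░░
░░░░■··■■░░░
░░░░■··■■░░░
░░░░■·◆■■░░░
░░░░■··■■■■·
░░░░■··■■■■·
░░░░··□·····
░░░░···■■■■·
░░░░···■■■■·

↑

░░░░░░░░░░░░
░░░░░░░░░░░░
░░░░░░░░░░░░
░░░░░░░░░░░░
░░░░····■░░░
░░░░■··■■░░░
░░░░■·◆■■░░░
░░░░■··■■░░░
░░░░■··■■■■·
░░░░■··■■■■·
░░░░··□·····
░░░░···■■■■·

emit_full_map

····■░░░░░░░░░░░░░
■··■■░░░░░░░░░░░░░
■·◆■■░░░░░░░░░░░░░
■··■■░░░░░░░░░░░░░
■··■■■■····■■░░░░░
■··■■■■····■■░░░░░
··□······★·■■■■···
···■■■■····■■■■■■■
···■■■■···········
░░░░░░░░■■■■■■■■■■
░░░░░░░░■■■■■■■■■■

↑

░░░░░░░░░░░░
░░░░░░░░░░░░
░░░░░░░░░░░░
░░░░░░░░░░░░
░░░░····■░░░
░░░░····■░░░
░░░░■·◆■■░░░
░░░░■··■■░░░
░░░░■··■■░░░
░░░░■··■■■■·
░░░░■··■■■■·
░░░░··□·····

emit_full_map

····■░░░░░░░░░░░░░
····■░░░░░░░░░░░░░
■·◆■■░░░░░░░░░░░░░
■··■■░░░░░░░░░░░░░
■··■■░░░░░░░░░░░░░
■··■■■■····■■░░░░░
■··■■■■····■■░░░░░
··□······★·■■■■···
···■■■■····■■■■■■■
···■■■■···········
░░░░░░░░■■■■■■■■■■
░░░░░░░░■■■■■■■■■■


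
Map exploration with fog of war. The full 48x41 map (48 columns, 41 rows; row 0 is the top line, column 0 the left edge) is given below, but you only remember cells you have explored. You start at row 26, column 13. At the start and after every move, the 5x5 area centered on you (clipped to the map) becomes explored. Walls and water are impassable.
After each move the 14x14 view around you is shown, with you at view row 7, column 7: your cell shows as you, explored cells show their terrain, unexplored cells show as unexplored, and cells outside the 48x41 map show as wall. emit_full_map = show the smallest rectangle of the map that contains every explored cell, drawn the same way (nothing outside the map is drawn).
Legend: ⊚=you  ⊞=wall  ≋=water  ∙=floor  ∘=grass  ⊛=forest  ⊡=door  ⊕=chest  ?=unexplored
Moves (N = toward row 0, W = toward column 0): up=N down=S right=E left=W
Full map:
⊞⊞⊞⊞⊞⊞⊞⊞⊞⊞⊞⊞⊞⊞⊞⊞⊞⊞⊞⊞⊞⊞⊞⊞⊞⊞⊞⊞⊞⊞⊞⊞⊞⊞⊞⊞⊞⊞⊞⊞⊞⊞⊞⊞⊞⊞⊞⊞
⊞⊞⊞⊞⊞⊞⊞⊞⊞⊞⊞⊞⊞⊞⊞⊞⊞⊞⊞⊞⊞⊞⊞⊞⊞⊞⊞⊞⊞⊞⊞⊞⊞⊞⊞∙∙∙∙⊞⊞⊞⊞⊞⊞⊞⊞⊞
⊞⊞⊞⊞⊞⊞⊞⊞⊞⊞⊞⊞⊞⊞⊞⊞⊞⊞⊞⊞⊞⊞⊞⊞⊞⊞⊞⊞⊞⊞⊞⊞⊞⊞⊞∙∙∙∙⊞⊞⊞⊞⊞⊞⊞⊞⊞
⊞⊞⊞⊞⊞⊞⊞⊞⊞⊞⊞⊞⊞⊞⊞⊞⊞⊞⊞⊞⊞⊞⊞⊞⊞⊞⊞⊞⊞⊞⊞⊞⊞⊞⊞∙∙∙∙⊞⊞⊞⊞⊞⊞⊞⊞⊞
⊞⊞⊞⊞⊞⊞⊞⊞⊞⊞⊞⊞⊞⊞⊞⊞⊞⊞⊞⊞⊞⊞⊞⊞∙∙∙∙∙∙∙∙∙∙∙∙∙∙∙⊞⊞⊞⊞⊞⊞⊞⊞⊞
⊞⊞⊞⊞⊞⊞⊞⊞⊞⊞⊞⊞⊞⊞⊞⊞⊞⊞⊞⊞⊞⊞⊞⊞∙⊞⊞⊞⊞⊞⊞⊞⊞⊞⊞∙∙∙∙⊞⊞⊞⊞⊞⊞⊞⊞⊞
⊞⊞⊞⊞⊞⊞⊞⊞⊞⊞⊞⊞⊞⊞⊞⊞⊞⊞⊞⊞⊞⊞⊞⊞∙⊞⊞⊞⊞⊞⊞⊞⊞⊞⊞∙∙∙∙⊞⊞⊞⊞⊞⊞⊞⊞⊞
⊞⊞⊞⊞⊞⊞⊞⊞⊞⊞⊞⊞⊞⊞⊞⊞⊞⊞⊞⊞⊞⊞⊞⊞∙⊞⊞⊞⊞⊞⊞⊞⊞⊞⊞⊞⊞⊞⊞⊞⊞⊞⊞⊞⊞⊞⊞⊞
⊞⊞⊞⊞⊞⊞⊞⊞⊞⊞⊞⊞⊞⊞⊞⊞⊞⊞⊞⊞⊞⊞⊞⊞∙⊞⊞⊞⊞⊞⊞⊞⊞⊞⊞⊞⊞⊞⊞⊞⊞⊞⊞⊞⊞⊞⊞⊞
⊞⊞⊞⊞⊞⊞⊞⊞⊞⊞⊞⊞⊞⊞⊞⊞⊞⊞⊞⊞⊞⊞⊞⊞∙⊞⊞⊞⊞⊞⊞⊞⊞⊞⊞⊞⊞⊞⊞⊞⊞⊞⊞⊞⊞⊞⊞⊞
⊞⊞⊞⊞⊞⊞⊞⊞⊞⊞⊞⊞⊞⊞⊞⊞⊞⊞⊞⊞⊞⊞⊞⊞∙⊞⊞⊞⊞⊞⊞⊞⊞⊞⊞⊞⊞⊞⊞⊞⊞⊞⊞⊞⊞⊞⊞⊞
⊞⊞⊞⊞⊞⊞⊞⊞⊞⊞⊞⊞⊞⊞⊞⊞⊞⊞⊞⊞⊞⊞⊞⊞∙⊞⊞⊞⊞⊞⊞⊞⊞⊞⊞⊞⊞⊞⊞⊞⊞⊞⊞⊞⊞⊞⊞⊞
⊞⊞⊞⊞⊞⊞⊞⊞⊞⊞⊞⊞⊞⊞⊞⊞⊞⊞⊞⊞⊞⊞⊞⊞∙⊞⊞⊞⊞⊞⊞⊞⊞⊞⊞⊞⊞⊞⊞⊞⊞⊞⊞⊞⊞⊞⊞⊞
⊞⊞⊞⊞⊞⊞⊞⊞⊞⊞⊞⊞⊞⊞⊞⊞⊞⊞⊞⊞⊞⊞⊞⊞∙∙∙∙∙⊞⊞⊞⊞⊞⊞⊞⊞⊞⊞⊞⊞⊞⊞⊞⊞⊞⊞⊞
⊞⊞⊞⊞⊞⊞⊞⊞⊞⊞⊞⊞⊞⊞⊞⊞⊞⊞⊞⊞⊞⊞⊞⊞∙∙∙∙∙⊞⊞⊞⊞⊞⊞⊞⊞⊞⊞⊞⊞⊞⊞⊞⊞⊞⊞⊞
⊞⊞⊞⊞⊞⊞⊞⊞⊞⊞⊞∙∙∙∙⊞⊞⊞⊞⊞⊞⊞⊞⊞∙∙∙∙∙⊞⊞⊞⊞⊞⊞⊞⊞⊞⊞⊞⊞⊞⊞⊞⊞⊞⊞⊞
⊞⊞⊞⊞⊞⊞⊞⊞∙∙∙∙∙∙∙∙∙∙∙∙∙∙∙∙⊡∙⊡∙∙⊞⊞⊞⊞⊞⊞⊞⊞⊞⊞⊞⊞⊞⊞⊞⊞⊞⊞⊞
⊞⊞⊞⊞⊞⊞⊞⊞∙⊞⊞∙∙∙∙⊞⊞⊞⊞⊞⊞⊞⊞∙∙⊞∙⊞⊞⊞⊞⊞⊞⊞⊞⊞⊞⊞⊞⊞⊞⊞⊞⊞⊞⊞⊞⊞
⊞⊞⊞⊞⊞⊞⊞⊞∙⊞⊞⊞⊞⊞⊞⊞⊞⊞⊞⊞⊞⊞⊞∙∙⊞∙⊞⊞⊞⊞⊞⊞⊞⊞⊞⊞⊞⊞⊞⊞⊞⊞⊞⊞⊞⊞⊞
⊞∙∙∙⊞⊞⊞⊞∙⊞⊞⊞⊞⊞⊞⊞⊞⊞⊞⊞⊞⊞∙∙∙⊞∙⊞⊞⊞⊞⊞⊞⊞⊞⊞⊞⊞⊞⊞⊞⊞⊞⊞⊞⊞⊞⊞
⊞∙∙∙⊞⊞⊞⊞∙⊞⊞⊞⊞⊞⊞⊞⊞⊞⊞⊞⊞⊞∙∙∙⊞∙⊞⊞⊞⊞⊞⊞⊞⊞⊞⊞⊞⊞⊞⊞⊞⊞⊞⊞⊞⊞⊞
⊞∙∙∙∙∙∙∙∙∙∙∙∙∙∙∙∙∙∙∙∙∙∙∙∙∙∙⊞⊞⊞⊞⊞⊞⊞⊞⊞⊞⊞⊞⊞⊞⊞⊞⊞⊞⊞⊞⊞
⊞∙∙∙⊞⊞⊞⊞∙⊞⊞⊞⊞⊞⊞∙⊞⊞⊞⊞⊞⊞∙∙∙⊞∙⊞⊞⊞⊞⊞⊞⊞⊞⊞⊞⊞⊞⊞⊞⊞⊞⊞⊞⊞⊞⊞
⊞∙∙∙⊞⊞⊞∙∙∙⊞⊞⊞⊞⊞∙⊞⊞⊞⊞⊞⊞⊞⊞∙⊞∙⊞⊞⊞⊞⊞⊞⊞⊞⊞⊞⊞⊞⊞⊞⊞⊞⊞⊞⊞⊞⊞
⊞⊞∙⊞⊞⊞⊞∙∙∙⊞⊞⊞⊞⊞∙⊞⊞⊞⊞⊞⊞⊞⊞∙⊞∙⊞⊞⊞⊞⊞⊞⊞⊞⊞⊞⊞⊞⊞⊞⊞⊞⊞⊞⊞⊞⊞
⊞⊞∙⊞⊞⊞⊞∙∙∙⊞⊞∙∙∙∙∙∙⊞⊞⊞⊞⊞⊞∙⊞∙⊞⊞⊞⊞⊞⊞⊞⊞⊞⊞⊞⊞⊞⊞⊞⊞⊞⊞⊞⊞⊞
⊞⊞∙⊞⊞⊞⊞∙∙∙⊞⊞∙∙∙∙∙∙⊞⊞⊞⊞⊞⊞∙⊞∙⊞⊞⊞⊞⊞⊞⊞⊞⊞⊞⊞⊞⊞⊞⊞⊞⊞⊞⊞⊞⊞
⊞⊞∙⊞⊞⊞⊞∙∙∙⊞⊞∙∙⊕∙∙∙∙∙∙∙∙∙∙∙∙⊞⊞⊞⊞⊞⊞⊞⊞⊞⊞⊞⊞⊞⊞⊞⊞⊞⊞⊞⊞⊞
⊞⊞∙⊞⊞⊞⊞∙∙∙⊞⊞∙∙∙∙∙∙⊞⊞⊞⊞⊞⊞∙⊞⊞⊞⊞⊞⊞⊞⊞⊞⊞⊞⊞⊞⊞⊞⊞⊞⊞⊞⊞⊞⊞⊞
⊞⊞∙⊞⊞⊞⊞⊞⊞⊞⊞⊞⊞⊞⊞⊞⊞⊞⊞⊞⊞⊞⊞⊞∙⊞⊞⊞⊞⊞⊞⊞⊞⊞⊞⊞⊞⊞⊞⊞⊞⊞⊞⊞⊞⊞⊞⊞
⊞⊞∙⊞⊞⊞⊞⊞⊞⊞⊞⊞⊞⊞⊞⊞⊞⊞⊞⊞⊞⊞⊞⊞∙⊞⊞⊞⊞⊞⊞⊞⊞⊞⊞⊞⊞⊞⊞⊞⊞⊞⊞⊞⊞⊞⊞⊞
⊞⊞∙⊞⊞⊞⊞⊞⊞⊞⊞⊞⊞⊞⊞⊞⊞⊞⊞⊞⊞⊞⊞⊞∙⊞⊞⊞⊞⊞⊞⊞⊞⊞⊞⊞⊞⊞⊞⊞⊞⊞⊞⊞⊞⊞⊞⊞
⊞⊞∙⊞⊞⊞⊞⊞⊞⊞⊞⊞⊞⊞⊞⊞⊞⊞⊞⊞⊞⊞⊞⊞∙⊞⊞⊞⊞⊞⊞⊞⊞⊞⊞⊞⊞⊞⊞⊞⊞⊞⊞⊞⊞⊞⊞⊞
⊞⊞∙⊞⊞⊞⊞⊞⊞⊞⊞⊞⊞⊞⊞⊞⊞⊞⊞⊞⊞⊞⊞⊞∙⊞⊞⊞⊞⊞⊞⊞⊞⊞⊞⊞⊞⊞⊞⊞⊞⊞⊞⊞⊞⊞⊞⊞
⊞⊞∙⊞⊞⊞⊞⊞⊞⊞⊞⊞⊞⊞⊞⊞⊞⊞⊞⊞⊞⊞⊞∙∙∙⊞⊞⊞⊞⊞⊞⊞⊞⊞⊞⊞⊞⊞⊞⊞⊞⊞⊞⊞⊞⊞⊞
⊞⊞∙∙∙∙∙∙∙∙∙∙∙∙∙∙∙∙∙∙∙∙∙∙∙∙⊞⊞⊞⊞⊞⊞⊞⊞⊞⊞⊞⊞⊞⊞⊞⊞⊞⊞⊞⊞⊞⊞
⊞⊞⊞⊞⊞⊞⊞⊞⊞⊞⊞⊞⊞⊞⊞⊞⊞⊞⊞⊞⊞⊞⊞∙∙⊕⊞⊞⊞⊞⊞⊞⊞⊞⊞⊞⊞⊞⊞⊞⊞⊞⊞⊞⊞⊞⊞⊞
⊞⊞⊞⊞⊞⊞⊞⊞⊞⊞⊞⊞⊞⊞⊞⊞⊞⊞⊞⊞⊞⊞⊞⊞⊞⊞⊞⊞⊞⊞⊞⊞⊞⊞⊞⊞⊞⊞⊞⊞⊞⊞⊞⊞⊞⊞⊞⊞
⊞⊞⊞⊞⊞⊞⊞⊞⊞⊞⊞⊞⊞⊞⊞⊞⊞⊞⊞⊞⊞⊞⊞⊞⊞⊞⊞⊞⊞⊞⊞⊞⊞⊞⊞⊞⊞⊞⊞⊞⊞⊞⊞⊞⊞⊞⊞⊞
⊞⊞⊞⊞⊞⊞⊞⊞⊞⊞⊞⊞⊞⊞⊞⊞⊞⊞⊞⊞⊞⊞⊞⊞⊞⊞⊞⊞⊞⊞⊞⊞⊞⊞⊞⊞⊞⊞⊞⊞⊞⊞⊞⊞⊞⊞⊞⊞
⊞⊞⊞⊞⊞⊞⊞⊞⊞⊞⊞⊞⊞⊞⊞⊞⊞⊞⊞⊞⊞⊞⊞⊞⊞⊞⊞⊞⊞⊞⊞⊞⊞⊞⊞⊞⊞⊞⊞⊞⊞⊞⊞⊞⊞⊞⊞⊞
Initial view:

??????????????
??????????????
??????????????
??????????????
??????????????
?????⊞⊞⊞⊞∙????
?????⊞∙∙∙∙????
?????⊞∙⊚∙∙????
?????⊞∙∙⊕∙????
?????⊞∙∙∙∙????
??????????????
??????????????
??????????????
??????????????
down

??????????????
??????????????
??????????????
??????????????
?????⊞⊞⊞⊞∙????
?????⊞∙∙∙∙????
?????⊞∙∙∙∙????
?????⊞∙⊚⊕∙????
?????⊞∙∙∙∙????
?????⊞⊞⊞⊞⊞????
??????????????
??????????????
??????????????
??????????????

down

??????????????
??????????????
??????????????
?????⊞⊞⊞⊞∙????
?????⊞∙∙∙∙????
?????⊞∙∙∙∙????
?????⊞∙∙⊕∙????
?????⊞∙⊚∙∙????
?????⊞⊞⊞⊞⊞????
?????⊞⊞⊞⊞⊞????
??????????????
??????????????
??????????????
??????????????

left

??????????????
??????????????
??????????????
??????⊞⊞⊞⊞∙???
??????⊞∙∙∙∙???
?????⊞⊞∙∙∙∙???
?????⊞⊞∙∙⊕∙???
?????⊞⊞⊚∙∙∙???
?????⊞⊞⊞⊞⊞⊞???
?????⊞⊞⊞⊞⊞⊞???
??????????????
??????????????
??????????????
??????????????

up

??????????????
??????????????
??????????????
??????????????
??????⊞⊞⊞⊞∙???
?????⊞⊞∙∙∙∙???
?????⊞⊞∙∙∙∙???
?????⊞⊞⊚∙⊕∙???
?????⊞⊞∙∙∙∙???
?????⊞⊞⊞⊞⊞⊞???
?????⊞⊞⊞⊞⊞⊞???
??????????????
??????????????
??????????????

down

??????????????
??????????????
??????????????
??????⊞⊞⊞⊞∙???
?????⊞⊞∙∙∙∙???
?????⊞⊞∙∙∙∙???
?????⊞⊞∙∙⊕∙???
?????⊞⊞⊚∙∙∙???
?????⊞⊞⊞⊞⊞⊞???
?????⊞⊞⊞⊞⊞⊞???
??????????????
??????????????
??????????????
??????????????

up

??????????????
??????????????
??????????????
??????????????
??????⊞⊞⊞⊞∙???
?????⊞⊞∙∙∙∙???
?????⊞⊞∙∙∙∙???
?????⊞⊞⊚∙⊕∙???
?????⊞⊞∙∙∙∙???
?????⊞⊞⊞⊞⊞⊞???
?????⊞⊞⊞⊞⊞⊞???
??????????????
??????????????
??????????????

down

??????????????
??????????????
??????????????
??????⊞⊞⊞⊞∙???
?????⊞⊞∙∙∙∙???
?????⊞⊞∙∙∙∙???
?????⊞⊞∙∙⊕∙???
?????⊞⊞⊚∙∙∙???
?????⊞⊞⊞⊞⊞⊞???
?????⊞⊞⊞⊞⊞⊞???
??????????????
??????????????
??????????????
??????????????

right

??????????????
??????????????
??????????????
?????⊞⊞⊞⊞∙????
????⊞⊞∙∙∙∙????
????⊞⊞∙∙∙∙????
????⊞⊞∙∙⊕∙????
????⊞⊞∙⊚∙∙????
????⊞⊞⊞⊞⊞⊞????
????⊞⊞⊞⊞⊞⊞????
??????????????
??????????????
??????????????
??????????????

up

??????????????
??????????????
??????????????
??????????????
?????⊞⊞⊞⊞∙????
????⊞⊞∙∙∙∙????
????⊞⊞∙∙∙∙????
????⊞⊞∙⊚⊕∙????
????⊞⊞∙∙∙∙????
????⊞⊞⊞⊞⊞⊞????
????⊞⊞⊞⊞⊞⊞????
??????????????
??????????????
??????????????

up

??????????????
??????????????
??????????????
??????????????
??????????????
?????⊞⊞⊞⊞∙????
????⊞⊞∙∙∙∙????
????⊞⊞∙⊚∙∙????
????⊞⊞∙∙⊕∙????
????⊞⊞∙∙∙∙????
????⊞⊞⊞⊞⊞⊞????
????⊞⊞⊞⊞⊞⊞????
??????????????
??????????????

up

??????????????
??????????????
??????????????
??????????????
??????????????
?????⊞⊞⊞⊞∙????
?????⊞⊞⊞⊞∙????
????⊞⊞∙⊚∙∙????
????⊞⊞∙∙∙∙????
????⊞⊞∙∙⊕∙????
????⊞⊞∙∙∙∙????
????⊞⊞⊞⊞⊞⊞????
????⊞⊞⊞⊞⊞⊞????
??????????????

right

??????????????
??????????????
??????????????
??????????????
??????????????
????⊞⊞⊞⊞∙⊞????
????⊞⊞⊞⊞∙⊞????
???⊞⊞∙∙⊚∙∙????
???⊞⊞∙∙∙∙∙????
???⊞⊞∙∙⊕∙∙????
???⊞⊞∙∙∙∙?????
???⊞⊞⊞⊞⊞⊞?????
???⊞⊞⊞⊞⊞⊞?????
??????????????

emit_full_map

?⊞⊞⊞⊞∙⊞
?⊞⊞⊞⊞∙⊞
⊞⊞∙∙⊚∙∙
⊞⊞∙∙∙∙∙
⊞⊞∙∙⊕∙∙
⊞⊞∙∙∙∙?
⊞⊞⊞⊞⊞⊞?
⊞⊞⊞⊞⊞⊞?

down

??????????????
??????????????
??????????????
??????????????
????⊞⊞⊞⊞∙⊞????
????⊞⊞⊞⊞∙⊞????
???⊞⊞∙∙∙∙∙????
???⊞⊞∙∙⊚∙∙????
???⊞⊞∙∙⊕∙∙????
???⊞⊞∙∙∙∙∙????
???⊞⊞⊞⊞⊞⊞?????
???⊞⊞⊞⊞⊞⊞?????
??????????????
??????????????

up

??????????????
??????????????
??????????????
??????????????
??????????????
????⊞⊞⊞⊞∙⊞????
????⊞⊞⊞⊞∙⊞????
???⊞⊞∙∙⊚∙∙????
???⊞⊞∙∙∙∙∙????
???⊞⊞∙∙⊕∙∙????
???⊞⊞∙∙∙∙∙????
???⊞⊞⊞⊞⊞⊞?????
???⊞⊞⊞⊞⊞⊞?????
??????????????

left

??????????????
??????????????
??????????????
??????????????
??????????????
?????⊞⊞⊞⊞∙⊞???
?????⊞⊞⊞⊞∙⊞???
????⊞⊞∙⊚∙∙∙???
????⊞⊞∙∙∙∙∙???
????⊞⊞∙∙⊕∙∙???
????⊞⊞∙∙∙∙∙???
????⊞⊞⊞⊞⊞⊞????
????⊞⊞⊞⊞⊞⊞????
??????????????

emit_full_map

?⊞⊞⊞⊞∙⊞
?⊞⊞⊞⊞∙⊞
⊞⊞∙⊚∙∙∙
⊞⊞∙∙∙∙∙
⊞⊞∙∙⊕∙∙
⊞⊞∙∙∙∙∙
⊞⊞⊞⊞⊞⊞?
⊞⊞⊞⊞⊞⊞?


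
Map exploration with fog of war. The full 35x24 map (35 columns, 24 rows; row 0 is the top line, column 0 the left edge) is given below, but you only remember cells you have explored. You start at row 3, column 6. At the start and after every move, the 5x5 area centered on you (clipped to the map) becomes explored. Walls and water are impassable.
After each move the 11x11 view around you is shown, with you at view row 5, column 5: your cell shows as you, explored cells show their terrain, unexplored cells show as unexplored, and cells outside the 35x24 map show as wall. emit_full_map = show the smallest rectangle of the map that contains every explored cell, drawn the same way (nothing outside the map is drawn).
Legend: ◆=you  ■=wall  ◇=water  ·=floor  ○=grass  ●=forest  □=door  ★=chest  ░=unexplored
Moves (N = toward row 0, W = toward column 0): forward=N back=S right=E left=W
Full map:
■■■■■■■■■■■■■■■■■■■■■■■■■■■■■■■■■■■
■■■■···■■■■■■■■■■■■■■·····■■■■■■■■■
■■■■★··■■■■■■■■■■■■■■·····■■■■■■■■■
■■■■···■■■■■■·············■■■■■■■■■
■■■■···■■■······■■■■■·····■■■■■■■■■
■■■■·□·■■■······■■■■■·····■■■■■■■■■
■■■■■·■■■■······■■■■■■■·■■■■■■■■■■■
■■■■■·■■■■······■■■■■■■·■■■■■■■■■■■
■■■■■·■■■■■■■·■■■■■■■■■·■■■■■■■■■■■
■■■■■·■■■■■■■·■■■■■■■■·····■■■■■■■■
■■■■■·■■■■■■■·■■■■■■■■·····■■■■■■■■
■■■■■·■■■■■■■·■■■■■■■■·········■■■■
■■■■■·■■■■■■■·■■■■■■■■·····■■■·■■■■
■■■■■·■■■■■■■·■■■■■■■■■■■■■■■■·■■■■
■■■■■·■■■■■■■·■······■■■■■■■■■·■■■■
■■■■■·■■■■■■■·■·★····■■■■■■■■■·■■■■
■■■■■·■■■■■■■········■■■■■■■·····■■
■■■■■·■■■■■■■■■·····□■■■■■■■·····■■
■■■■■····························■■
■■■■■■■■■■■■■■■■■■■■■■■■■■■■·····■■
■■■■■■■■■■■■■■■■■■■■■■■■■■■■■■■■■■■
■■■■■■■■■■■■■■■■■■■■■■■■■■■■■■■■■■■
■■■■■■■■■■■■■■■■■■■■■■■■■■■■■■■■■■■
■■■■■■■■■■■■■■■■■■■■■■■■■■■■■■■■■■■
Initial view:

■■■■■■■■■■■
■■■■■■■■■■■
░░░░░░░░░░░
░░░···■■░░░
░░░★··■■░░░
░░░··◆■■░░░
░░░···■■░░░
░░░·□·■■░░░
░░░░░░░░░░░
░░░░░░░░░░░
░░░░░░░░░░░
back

■■■■■■■■■■■
░░░░░░░░░░░
░░░···■■░░░
░░░★··■■░░░
░░░···■■░░░
░░░··◆■■░░░
░░░·□·■■░░░
░░░■·■■■░░░
░░░░░░░░░░░
░░░░░░░░░░░
░░░░░░░░░░░

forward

■■■■■■■■■■■
■■■■■■■■■■■
░░░░░░░░░░░
░░░···■■░░░
░░░★··■■░░░
░░░··◆■■░░░
░░░···■■░░░
░░░·□·■■░░░
░░░■·■■■░░░
░░░░░░░░░░░
░░░░░░░░░░░

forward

■■■■■■■■■■■
■■■■■■■■■■■
■■■■■■■■■■■
░░░■■■■■░░░
░░░···■■░░░
░░░★·◆■■░░░
░░░···■■░░░
░░░···■■░░░
░░░·□·■■░░░
░░░■·■■■░░░
░░░░░░░░░░░

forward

■■■■■■■■■■■
■■■■■■■■■■■
■■■■■■■■■■■
■■■■■■■■■■■
░░░■■■■■░░░
░░░··◆■■░░░
░░░★··■■░░░
░░░···■■░░░
░░░···■■░░░
░░░·□·■■░░░
░░░■·■■■░░░

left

■■■■■■■■■■■
■■■■■■■■■■■
■■■■■■■■■■■
■■■■■■■■■■■
░░░■■■■■■░░
░░░■·◆·■■░░
░░░■★··■■░░
░░░■···■■░░
░░░░···■■░░
░░░░·□·■■░░
░░░░■·■■■░░

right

■■■■■■■■■■■
■■■■■■■■■■■
■■■■■■■■■■■
■■■■■■■■■■■
░░■■■■■■░░░
░░■··◆■■░░░
░░■★··■■░░░
░░■···■■░░░
░░░···■■░░░
░░░·□·■■░░░
░░░■·■■■░░░

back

■■■■■■■■■■■
■■■■■■■■■■■
■■■■■■■■■■■
░░■■■■■■░░░
░░■···■■░░░
░░■★·◆■■░░░
░░■···■■░░░
░░░···■■░░░
░░░·□·■■░░░
░░░■·■■■░░░
░░░░░░░░░░░

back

■■■■■■■■■■■
■■■■■■■■■■■
░░■■■■■■░░░
░░■···■■░░░
░░■★··■■░░░
░░■··◆■■░░░
░░░···■■░░░
░░░·□·■■░░░
░░░■·■■■░░░
░░░░░░░░░░░
░░░░░░░░░░░

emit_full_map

■■■■■■
■···■■
■★··■■
■··◆■■
░···■■
░·□·■■
░■·■■■

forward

■■■■■■■■■■■
■■■■■■■■■■■
■■■■■■■■■■■
░░■■■■■■░░░
░░■···■■░░░
░░■★·◆■■░░░
░░■···■■░░░
░░░···■■░░░
░░░·□·■■░░░
░░░■·■■■░░░
░░░░░░░░░░░

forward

■■■■■■■■■■■
■■■■■■■■■■■
■■■■■■■■■■■
■■■■■■■■■■■
░░■■■■■■░░░
░░■··◆■■░░░
░░■★··■■░░░
░░■···■■░░░
░░░···■■░░░
░░░·□·■■░░░
░░░■·■■■░░░

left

■■■■■■■■■■■
■■■■■■■■■■■
■■■■■■■■■■■
■■■■■■■■■■■
░░░■■■■■■░░
░░░■·◆·■■░░
░░░■★··■■░░
░░░■···■■░░
░░░░···■■░░
░░░░·□·■■░░
░░░░■·■■■░░

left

■■■■■■■■■■■
■■■■■■■■■■■
■■■■■■■■■■■
■■■■■■■■■■■
■░░■■■■■■■░
■░░■■◆··■■░
■░░■■★··■■░
■░░■■···■■░
■░░░░···■■░
■░░░░·□·■■░
■░░░░■·■■■░

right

■■■■■■■■■■■
■■■■■■■■■■■
■■■■■■■■■■■
■■■■■■■■■■■
░░■■■■■■■░░
░░■■·◆·■■░░
░░■■★··■■░░
░░■■···■■░░
░░░░···■■░░
░░░░·□·■■░░
░░░░■·■■■░░

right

■■■■■■■■■■■
■■■■■■■■■■■
■■■■■■■■■■■
■■■■■■■■■■■
░■■■■■■■░░░
░■■··◆■■░░░
░■■★··■■░░░
░■■···■■░░░
░░░···■■░░░
░░░·□·■■░░░
░░░■·■■■░░░

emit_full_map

■■■■■■■
■■··◆■■
■■★··■■
■■···■■
░░···■■
░░·□·■■
░░■·■■■

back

■■■■■■■■■■■
■■■■■■■■■■■
■■■■■■■■■■■
░■■■■■■■░░░
░■■···■■░░░
░■■★·◆■■░░░
░■■···■■░░░
░░░···■■░░░
░░░·□·■■░░░
░░░■·■■■░░░
░░░░░░░░░░░

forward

■■■■■■■■■■■
■■■■■■■■■■■
■■■■■■■■■■■
■■■■■■■■■■■
░■■■■■■■░░░
░■■··◆■■░░░
░■■★··■■░░░
░■■···■■░░░
░░░···■■░░░
░░░·□·■■░░░
░░░■·■■■░░░

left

■■■■■■■■■■■
■■■■■■■■■■■
■■■■■■■■■■■
■■■■■■■■■■■
░░■■■■■■■░░
░░■■·◆·■■░░
░░■■★··■■░░
░░■■···■■░░
░░░░···■■░░
░░░░·□·■■░░
░░░░■·■■■░░

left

■■■■■■■■■■■
■■■■■■■■■■■
■■■■■■■■■■■
■■■■■■■■■■■
■░░■■■■■■■░
■░░■■◆··■■░
■░░■■★··■■░
■░░■■···■■░
■░░░░···■■░
■░░░░·□·■■░
■░░░░■·■■■░

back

■■■■■■■■■■■
■■■■■■■■■■■
■■■■■■■■■■■
■░░■■■■■■■░
■░░■■···■■░
■░░■■◆··■■░
■░░■■···■■░
■░░■■···■■░
■░░░░·□·■■░
■░░░░■·■■■░
■░░░░░░░░░░

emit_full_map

■■■■■■■
■■···■■
■■◆··■■
■■···■■
■■···■■
░░·□·■■
░░■·■■■

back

■■■■■■■■■■■
■■■■■■■■■■■
■░░■■■■■■■░
■░░■■···■■░
■░░■■★··■■░
■░░■■◆··■■░
■░░■■···■■░
■░░■■·□·■■░
■░░░░■·■■■░
■░░░░░░░░░░
■░░░░░░░░░░

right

■■■■■■■■■■■
■■■■■■■■■■■
░░■■■■■■■░░
░░■■···■■░░
░░■■★··■■░░
░░■■·◆·■■░░
░░■■···■■░░
░░■■·□·■■░░
░░░░■·■■■░░
░░░░░░░░░░░
░░░░░░░░░░░

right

■■■■■■■■■■■
■■■■■■■■■■■
░■■■■■■■░░░
░■■···■■░░░
░■■★··■■░░░
░■■··◆■■░░░
░■■···■■░░░
░■■·□·■■░░░
░░░■·■■■░░░
░░░░░░░░░░░
░░░░░░░░░░░

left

■■■■■■■■■■■
■■■■■■■■■■■
░░■■■■■■■░░
░░■■···■■░░
░░■■★··■■░░
░░■■·◆·■■░░
░░■■···■■░░
░░■■·□·■■░░
░░░░■·■■■░░
░░░░░░░░░░░
░░░░░░░░░░░

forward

■■■■■■■■■■■
■■■■■■■■■■■
■■■■■■■■■■■
░░■■■■■■■░░
░░■■···■■░░
░░■■★◆·■■░░
░░■■···■■░░
░░■■···■■░░
░░■■·□·■■░░
░░░░■·■■■░░
░░░░░░░░░░░
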